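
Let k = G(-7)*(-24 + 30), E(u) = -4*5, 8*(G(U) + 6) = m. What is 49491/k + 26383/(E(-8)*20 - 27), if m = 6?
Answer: -697261/427 ≈ -1632.9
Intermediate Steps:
G(U) = -21/4 (G(U) = -6 + (1/8)*6 = -6 + 3/4 = -21/4)
E(u) = -20
k = -63/2 (k = -21*(-24 + 30)/4 = -21/4*6 = -63/2 ≈ -31.500)
49491/k + 26383/(E(-8)*20 - 27) = 49491/(-63/2) + 26383/(-20*20 - 27) = 49491*(-2/63) + 26383/(-400 - 27) = -10998/7 + 26383/(-427) = -10998/7 + 26383*(-1/427) = -10998/7 - 3769/61 = -697261/427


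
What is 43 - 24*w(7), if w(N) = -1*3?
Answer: 115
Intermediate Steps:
w(N) = -3
43 - 24*w(7) = 43 - 24*(-3) = 43 + 72 = 115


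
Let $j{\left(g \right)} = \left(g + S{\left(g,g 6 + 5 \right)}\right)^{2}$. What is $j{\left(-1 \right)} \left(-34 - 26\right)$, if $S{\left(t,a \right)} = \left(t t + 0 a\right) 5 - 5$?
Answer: $-60$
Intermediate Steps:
$S{\left(t,a \right)} = -5 + 5 t^{2}$ ($S{\left(t,a \right)} = \left(t^{2} + 0\right) 5 - 5 = t^{2} \cdot 5 - 5 = 5 t^{2} - 5 = -5 + 5 t^{2}$)
$j{\left(g \right)} = \left(-5 + g + 5 g^{2}\right)^{2}$ ($j{\left(g \right)} = \left(g + \left(-5 + 5 g^{2}\right)\right)^{2} = \left(-5 + g + 5 g^{2}\right)^{2}$)
$j{\left(-1 \right)} \left(-34 - 26\right) = \left(-5 - 1 + 5 \left(-1\right)^{2}\right)^{2} \left(-34 - 26\right) = \left(-5 - 1 + 5 \cdot 1\right)^{2} \left(-60\right) = \left(-5 - 1 + 5\right)^{2} \left(-60\right) = \left(-1\right)^{2} \left(-60\right) = 1 \left(-60\right) = -60$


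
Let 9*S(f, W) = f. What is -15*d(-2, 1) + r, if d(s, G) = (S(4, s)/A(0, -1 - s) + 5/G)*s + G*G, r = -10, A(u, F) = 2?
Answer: 395/3 ≈ 131.67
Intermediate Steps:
S(f, W) = f/9
d(s, G) = G² + s*(2/9 + 5/G) (d(s, G) = (((⅑)*4)/2 + 5/G)*s + G*G = ((4/9)*(½) + 5/G)*s + G² = (2/9 + 5/G)*s + G² = s*(2/9 + 5/G) + G² = G² + s*(2/9 + 5/G))
-15*d(-2, 1) + r = -15*(1² + (2/9)*(-2) + 5*(-2)/1) - 10 = -15*(1 - 4/9 + 5*(-2)*1) - 10 = -15*(1 - 4/9 - 10) - 10 = -15*(-85/9) - 10 = 425/3 - 10 = 395/3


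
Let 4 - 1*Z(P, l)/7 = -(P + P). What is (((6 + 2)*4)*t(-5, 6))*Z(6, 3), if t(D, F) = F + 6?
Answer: 43008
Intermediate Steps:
t(D, F) = 6 + F
Z(P, l) = 28 + 14*P (Z(P, l) = 28 - (-7)*(P + P) = 28 - (-7)*2*P = 28 - (-14)*P = 28 + 14*P)
(((6 + 2)*4)*t(-5, 6))*Z(6, 3) = (((6 + 2)*4)*(6 + 6))*(28 + 14*6) = ((8*4)*12)*(28 + 84) = (32*12)*112 = 384*112 = 43008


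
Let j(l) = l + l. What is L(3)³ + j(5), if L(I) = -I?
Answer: -17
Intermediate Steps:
j(l) = 2*l
L(3)³ + j(5) = (-1*3)³ + 2*5 = (-3)³ + 10 = -27 + 10 = -17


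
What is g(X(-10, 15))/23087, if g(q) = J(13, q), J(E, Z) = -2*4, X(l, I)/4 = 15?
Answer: -8/23087 ≈ -0.00034652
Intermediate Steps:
X(l, I) = 60 (X(l, I) = 4*15 = 60)
J(E, Z) = -8
g(q) = -8
g(X(-10, 15))/23087 = -8/23087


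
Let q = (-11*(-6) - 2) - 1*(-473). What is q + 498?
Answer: 1035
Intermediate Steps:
q = 537 (q = (66 - 2) + 473 = 64 + 473 = 537)
q + 498 = 537 + 498 = 1035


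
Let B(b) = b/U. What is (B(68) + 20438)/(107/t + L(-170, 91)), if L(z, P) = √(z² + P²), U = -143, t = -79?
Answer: 12352225199/16590514798 + 9119867203*√37181/16590514798 ≈ 106.74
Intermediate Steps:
B(b) = -b/143 (B(b) = b/(-143) = b*(-1/143) = -b/143)
L(z, P) = √(P² + z²)
(B(68) + 20438)/(107/t + L(-170, 91)) = (-1/143*68 + 20438)/(107/(-79) + √(91² + (-170)²)) = (-68/143 + 20438)/(107*(-1/79) + √(8281 + 28900)) = 2922566/(143*(-107/79 + √37181))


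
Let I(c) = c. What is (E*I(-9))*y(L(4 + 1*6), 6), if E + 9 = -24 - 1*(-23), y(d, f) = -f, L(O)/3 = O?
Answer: -540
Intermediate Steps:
L(O) = 3*O
E = -10 (E = -9 + (-24 - 1*(-23)) = -9 + (-24 + 23) = -9 - 1 = -10)
(E*I(-9))*y(L(4 + 1*6), 6) = (-10*(-9))*(-1*6) = 90*(-6) = -540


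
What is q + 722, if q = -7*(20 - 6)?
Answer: 624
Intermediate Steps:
q = -98 (q = -7*14 = -98)
q + 722 = -98 + 722 = 624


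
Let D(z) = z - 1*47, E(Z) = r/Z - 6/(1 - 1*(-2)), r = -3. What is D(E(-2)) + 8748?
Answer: 17401/2 ≈ 8700.5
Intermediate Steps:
E(Z) = -2 - 3/Z (E(Z) = -3/Z - 6/(1 - 1*(-2)) = -3/Z - 6/(1 + 2) = -3/Z - 6/3 = -3/Z - 6*⅓ = -3/Z - 2 = -2 - 3/Z)
D(z) = -47 + z (D(z) = z - 47 = -47 + z)
D(E(-2)) + 8748 = (-47 + (-2 - 3/(-2))) + 8748 = (-47 + (-2 - 3*(-½))) + 8748 = (-47 + (-2 + 3/2)) + 8748 = (-47 - ½) + 8748 = -95/2 + 8748 = 17401/2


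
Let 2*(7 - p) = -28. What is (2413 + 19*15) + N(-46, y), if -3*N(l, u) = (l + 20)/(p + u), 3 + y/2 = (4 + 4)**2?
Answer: 89036/33 ≈ 2698.1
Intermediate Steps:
p = 21 (p = 7 - 1/2*(-28) = 7 + 14 = 21)
y = 122 (y = -6 + 2*(4 + 4)**2 = -6 + 2*8**2 = -6 + 2*64 = -6 + 128 = 122)
N(l, u) = -(20 + l)/(3*(21 + u)) (N(l, u) = -(l + 20)/(3*(21 + u)) = -(20 + l)/(3*(21 + u)))
(2413 + 19*15) + N(-46, y) = (2413 + 19*15) + (-20 - 1*(-46))/(3*(21 + 122)) = (2413 + 285) + (1/3)*(-20 + 46)/143 = 2698 + (1/3)*(1/143)*26 = 2698 + 2/33 = 89036/33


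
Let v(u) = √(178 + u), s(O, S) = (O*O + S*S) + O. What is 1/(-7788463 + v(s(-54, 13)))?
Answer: -7788463/60660155899160 - √3209/60660155899160 ≈ -1.2840e-7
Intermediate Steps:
s(O, S) = O + O² + S² (s(O, S) = (O² + S²) + O = O + O² + S²)
1/(-7788463 + v(s(-54, 13))) = 1/(-7788463 + √(178 + (-54 + (-54)² + 13²))) = 1/(-7788463 + √(178 + (-54 + 2916 + 169))) = 1/(-7788463 + √(178 + 3031)) = 1/(-7788463 + √3209)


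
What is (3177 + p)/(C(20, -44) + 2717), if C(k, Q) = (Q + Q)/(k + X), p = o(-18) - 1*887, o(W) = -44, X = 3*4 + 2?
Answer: 38182/46145 ≈ 0.82744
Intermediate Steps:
X = 14 (X = 12 + 2 = 14)
p = -931 (p = -44 - 1*887 = -44 - 887 = -931)
C(k, Q) = 2*Q/(14 + k) (C(k, Q) = (Q + Q)/(k + 14) = (2*Q)/(14 + k) = 2*Q/(14 + k))
(3177 + p)/(C(20, -44) + 2717) = (3177 - 931)/(2*(-44)/(14 + 20) + 2717) = 2246/(2*(-44)/34 + 2717) = 2246/(2*(-44)*(1/34) + 2717) = 2246/(-44/17 + 2717) = 2246/(46145/17) = 2246*(17/46145) = 38182/46145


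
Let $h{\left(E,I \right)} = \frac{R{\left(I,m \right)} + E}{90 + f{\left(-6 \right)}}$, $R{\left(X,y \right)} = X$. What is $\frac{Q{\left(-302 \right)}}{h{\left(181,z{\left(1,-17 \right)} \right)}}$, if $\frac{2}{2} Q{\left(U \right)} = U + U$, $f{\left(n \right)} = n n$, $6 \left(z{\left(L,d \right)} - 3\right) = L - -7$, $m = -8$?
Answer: $- \frac{57078}{139} \approx -410.63$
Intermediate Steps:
$z{\left(L,d \right)} = \frac{25}{6} + \frac{L}{6}$ ($z{\left(L,d \right)} = 3 + \frac{L - -7}{6} = 3 + \frac{L + 7}{6} = 3 + \frac{7 + L}{6} = 3 + \left(\frac{7}{6} + \frac{L}{6}\right) = \frac{25}{6} + \frac{L}{6}$)
$f{\left(n \right)} = n^{2}$
$Q{\left(U \right)} = 2 U$ ($Q{\left(U \right)} = U + U = 2 U$)
$h{\left(E,I \right)} = \frac{E}{126} + \frac{I}{126}$ ($h{\left(E,I \right)} = \frac{I + E}{90 + \left(-6\right)^{2}} = \frac{E + I}{90 + 36} = \frac{E + I}{126} = \left(E + I\right) \frac{1}{126} = \frac{E}{126} + \frac{I}{126}$)
$\frac{Q{\left(-302 \right)}}{h{\left(181,z{\left(1,-17 \right)} \right)}} = \frac{2 \left(-302\right)}{\frac{1}{126} \cdot 181 + \frac{\frac{25}{6} + \frac{1}{6} \cdot 1}{126}} = - \frac{604}{\frac{181}{126} + \frac{\frac{25}{6} + \frac{1}{6}}{126}} = - \frac{604}{\frac{181}{126} + \frac{1}{126} \cdot \frac{13}{3}} = - \frac{604}{\frac{181}{126} + \frac{13}{378}} = - \frac{604}{\frac{278}{189}} = \left(-604\right) \frac{189}{278} = - \frac{57078}{139}$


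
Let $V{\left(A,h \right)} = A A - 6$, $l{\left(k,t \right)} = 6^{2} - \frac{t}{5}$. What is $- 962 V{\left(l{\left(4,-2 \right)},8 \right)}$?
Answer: $- \frac{31720988}{25} \approx -1.2688 \cdot 10^{6}$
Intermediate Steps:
$l{\left(k,t \right)} = 36 - \frac{t}{5}$ ($l{\left(k,t \right)} = 36 - t \frac{1}{5} = 36 - \frac{t}{5}$)
$V{\left(A,h \right)} = -6 + A^{2}$ ($V{\left(A,h \right)} = A^{2} - 6 = -6 + A^{2}$)
$- 962 V{\left(l{\left(4,-2 \right)},8 \right)} = - 962 \left(-6 + \left(36 - - \frac{2}{5}\right)^{2}\right) = - 962 \left(-6 + \left(36 + \frac{2}{5}\right)^{2}\right) = - 962 \left(-6 + \left(\frac{182}{5}\right)^{2}\right) = - 962 \left(-6 + \frac{33124}{25}\right) = \left(-962\right) \frac{32974}{25} = - \frac{31720988}{25}$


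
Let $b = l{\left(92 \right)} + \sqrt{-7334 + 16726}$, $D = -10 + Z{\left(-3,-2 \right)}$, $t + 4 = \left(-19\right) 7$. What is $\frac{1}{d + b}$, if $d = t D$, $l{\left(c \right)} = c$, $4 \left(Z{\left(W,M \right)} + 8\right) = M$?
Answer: $\frac{10506}{27556441} - \frac{16 \sqrt{587}}{27556441} \approx 0.00036719$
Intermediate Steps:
$t = -137$ ($t = -4 - 133 = -137$)
$Z{\left(W,M \right)} = -8 + \frac{M}{4}$
$D = - \frac{37}{2}$ ($D = -10 + \left(-8 + \frac{1}{4} \left(-2\right)\right) = -10 - \frac{17}{2} = - \frac{37}{2} \approx -18.5$)
$b = 92 + 4 \sqrt{587}$ ($b = 92 + \sqrt{-7334 + 16726} = 92 + \sqrt{9392} = 92 + 4 \sqrt{587} \approx 188.91$)
$d = \frac{5069}{2}$ ($d = \left(-137\right) \left(- \frac{37}{2}\right) = \frac{5069}{2} \approx 2534.5$)
$\frac{1}{d + b} = \frac{1}{\frac{5069}{2} + \left(92 + 4 \sqrt{587}\right)} = \frac{1}{\frac{5253}{2} + 4 \sqrt{587}}$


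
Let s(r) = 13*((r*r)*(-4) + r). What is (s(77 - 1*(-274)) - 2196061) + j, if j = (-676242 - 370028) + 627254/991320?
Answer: -4780253771573/495660 ≈ -9.6442e+6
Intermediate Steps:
j = -518593874573/495660 (j = -1046270 + 627254*(1/991320) = -1046270 + 313627/495660 = -518593874573/495660 ≈ -1.0463e+6)
s(r) = -52*r² + 13*r (s(r) = 13*(r²*(-4) + r) = 13*(-4*r² + r) = 13*(r - 4*r²) = -52*r² + 13*r)
(s(77 - 1*(-274)) - 2196061) + j = (13*(77 - 1*(-274))*(1 - 4*(77 - 1*(-274))) - 2196061) - 518593874573/495660 = (13*(77 + 274)*(1 - 4*(77 + 274)) - 2196061) - 518593874573/495660 = (13*351*(1 - 4*351) - 2196061) - 518593874573/495660 = (13*351*(1 - 1404) - 2196061) - 518593874573/495660 = (13*351*(-1403) - 2196061) - 518593874573/495660 = (-6401889 - 2196061) - 518593874573/495660 = -8597950 - 518593874573/495660 = -4780253771573/495660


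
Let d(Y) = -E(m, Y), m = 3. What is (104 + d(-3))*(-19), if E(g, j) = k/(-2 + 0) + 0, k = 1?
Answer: -3971/2 ≈ -1985.5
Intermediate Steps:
E(g, j) = -1/2 (E(g, j) = 1/(-2 + 0) + 0 = 1/(-2) + 0 = 1*(-1/2) + 0 = -1/2 + 0 = -1/2)
d(Y) = 1/2 (d(Y) = -1*(-1/2) = 1/2)
(104 + d(-3))*(-19) = (104 + 1/2)*(-19) = (209/2)*(-19) = -3971/2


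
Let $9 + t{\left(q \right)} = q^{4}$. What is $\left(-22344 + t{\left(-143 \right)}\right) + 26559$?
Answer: $418165807$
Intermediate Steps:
$t{\left(q \right)} = -9 + q^{4}$
$\left(-22344 + t{\left(-143 \right)}\right) + 26559 = \left(-22344 - \left(9 - \left(-143\right)^{4}\right)\right) + 26559 = \left(-22344 + \left(-9 + 418161601\right)\right) + 26559 = \left(-22344 + 418161592\right) + 26559 = 418139248 + 26559 = 418165807$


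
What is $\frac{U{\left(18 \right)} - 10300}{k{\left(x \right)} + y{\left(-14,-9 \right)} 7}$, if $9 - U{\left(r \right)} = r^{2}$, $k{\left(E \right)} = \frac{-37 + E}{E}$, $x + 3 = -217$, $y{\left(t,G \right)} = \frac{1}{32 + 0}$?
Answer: $- \frac{18682400}{2441} \approx -7653.6$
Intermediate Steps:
$y{\left(t,G \right)} = \frac{1}{32}$
$x = -220$ ($x = -3 - 217 = -220$)
$k{\left(E \right)} = \frac{-37 + E}{E}$
$U{\left(r \right)} = 9 - r^{2}$
$\frac{U{\left(18 \right)} - 10300}{k{\left(x \right)} + y{\left(-14,-9 \right)} 7} = \frac{\left(9 - 18^{2}\right) - 10300}{\frac{-37 - 220}{-220} + \frac{1}{32} \cdot 7} = \frac{\left(9 - 324\right) - 10300}{\left(- \frac{1}{220}\right) \left(-257\right) + \frac{7}{32}} = \frac{\left(9 - 324\right) - 10300}{\frac{257}{220} + \frac{7}{32}} = \frac{-315 - 10300}{\frac{2441}{1760}} = \left(-10615\right) \frac{1760}{2441} = - \frac{18682400}{2441}$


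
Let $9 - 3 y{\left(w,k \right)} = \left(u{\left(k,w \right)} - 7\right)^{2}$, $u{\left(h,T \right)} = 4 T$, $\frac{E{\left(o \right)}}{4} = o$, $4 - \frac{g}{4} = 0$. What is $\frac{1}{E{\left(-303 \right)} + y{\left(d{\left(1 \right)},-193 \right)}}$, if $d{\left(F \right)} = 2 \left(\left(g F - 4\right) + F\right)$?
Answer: $- \frac{3}{13036} \approx -0.00023013$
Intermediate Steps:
$g = 16$ ($g = 16 - 0 = 16 + 0 = 16$)
$E{\left(o \right)} = 4 o$
$d{\left(F \right)} = -8 + 34 F$ ($d{\left(F \right)} = 2 \left(\left(16 F - 4\right) + F\right) = 2 \left(\left(-4 + 16 F\right) + F\right) = 2 \left(-4 + 17 F\right) = -8 + 34 F$)
$y{\left(w,k \right)} = 3 - \frac{\left(-7 + 4 w\right)^{2}}{3}$ ($y{\left(w,k \right)} = 3 - \frac{\left(4 w - 7\right)^{2}}{3} = 3 - \frac{\left(-7 + 4 w\right)^{2}}{3}$)
$\frac{1}{E{\left(-303 \right)} + y{\left(d{\left(1 \right)},-193 \right)}} = \frac{1}{4 \left(-303\right) + \left(3 - \frac{\left(-7 + 4 \left(-8 + 34 \cdot 1\right)\right)^{2}}{3}\right)} = \frac{1}{-1212 + \left(3 - \frac{\left(-7 + 4 \left(-8 + 34\right)\right)^{2}}{3}\right)} = \frac{1}{-1212 + \left(3 - \frac{\left(-7 + 4 \cdot 26\right)^{2}}{3}\right)} = \frac{1}{-1212 + \left(3 - \frac{\left(-7 + 104\right)^{2}}{3}\right)} = \frac{1}{-1212 + \left(3 - \frac{97^{2}}{3}\right)} = \frac{1}{-1212 + \left(3 - \frac{9409}{3}\right)} = \frac{1}{-1212 - \frac{9400}{3}} = \frac{1}{- \frac{13036}{3}} = - \frac{3}{13036}$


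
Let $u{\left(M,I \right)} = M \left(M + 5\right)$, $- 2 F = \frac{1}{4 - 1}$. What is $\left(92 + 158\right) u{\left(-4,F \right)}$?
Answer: $-1000$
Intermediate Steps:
$F = - \frac{1}{6}$ ($F = - \frac{1}{2 \left(4 - 1\right)} = - \frac{1}{2 \cdot 3} = \left(- \frac{1}{2}\right) \frac{1}{3} = - \frac{1}{6} \approx -0.16667$)
$u{\left(M,I \right)} = M \left(5 + M\right)$
$\left(92 + 158\right) u{\left(-4,F \right)} = \left(92 + 158\right) \left(- 4 \left(5 - 4\right)\right) = 250 \left(\left(-4\right) 1\right) = 250 \left(-4\right) = -1000$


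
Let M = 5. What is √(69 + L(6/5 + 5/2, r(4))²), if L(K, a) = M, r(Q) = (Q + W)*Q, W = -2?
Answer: √94 ≈ 9.6954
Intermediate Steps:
r(Q) = Q*(-2 + Q) (r(Q) = (Q - 2)*Q = (-2 + Q)*Q = Q*(-2 + Q))
L(K, a) = 5
√(69 + L(6/5 + 5/2, r(4))²) = √(69 + 5²) = √(69 + 25) = √94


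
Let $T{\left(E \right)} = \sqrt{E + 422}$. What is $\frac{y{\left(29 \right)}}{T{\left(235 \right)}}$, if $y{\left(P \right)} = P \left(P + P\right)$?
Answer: $\frac{1682 \sqrt{73}}{219} \approx 65.621$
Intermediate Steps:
$y{\left(P \right)} = 2 P^{2}$ ($y{\left(P \right)} = P 2 P = 2 P^{2}$)
$T{\left(E \right)} = \sqrt{422 + E}$
$\frac{y{\left(29 \right)}}{T{\left(235 \right)}} = \frac{2 \cdot 29^{2}}{\sqrt{422 + 235}} = \frac{2 \cdot 841}{\sqrt{657}} = \frac{1682}{3 \sqrt{73}} = 1682 \frac{\sqrt{73}}{219} = \frac{1682 \sqrt{73}}{219}$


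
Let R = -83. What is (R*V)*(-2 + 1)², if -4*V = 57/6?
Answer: 1577/8 ≈ 197.13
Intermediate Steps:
V = -19/8 (V = -57/(4*6) = -¼*19/2 = -19/8 ≈ -2.3750)
(R*V)*(-2 + 1)² = (-83*(-19/8))*(-2 + 1)² = (1577/8)*(-1)² = (1577/8)*1 = 1577/8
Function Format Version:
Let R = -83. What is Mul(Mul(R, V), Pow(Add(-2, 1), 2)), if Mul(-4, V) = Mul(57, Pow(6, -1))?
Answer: Rational(1577, 8) ≈ 197.13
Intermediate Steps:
V = Rational(-19, 8) (V = Mul(Rational(-1, 4), Mul(57, Pow(6, -1))) = Mul(Rational(-1, 4), Mul(57, Rational(1, 6))) = Mul(Rational(-1, 4), Rational(19, 2)) = Rational(-19, 8) ≈ -2.3750)
Mul(Mul(R, V), Pow(Add(-2, 1), 2)) = Mul(Mul(-83, Rational(-19, 8)), Pow(Add(-2, 1), 2)) = Mul(Rational(1577, 8), Pow(-1, 2)) = Mul(Rational(1577, 8), 1) = Rational(1577, 8)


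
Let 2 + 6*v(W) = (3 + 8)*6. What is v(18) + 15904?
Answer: 47744/3 ≈ 15915.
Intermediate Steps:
v(W) = 32/3 (v(W) = -⅓ + ((3 + 8)*6)/6 = -⅓ + (11*6)/6 = -⅓ + (⅙)*66 = -⅓ + 11 = 32/3)
v(18) + 15904 = 32/3 + 15904 = 47744/3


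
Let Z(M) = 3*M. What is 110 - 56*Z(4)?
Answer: -562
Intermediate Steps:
110 - 56*Z(4) = 110 - 168*4 = 110 - 56*12 = 110 - 672 = -562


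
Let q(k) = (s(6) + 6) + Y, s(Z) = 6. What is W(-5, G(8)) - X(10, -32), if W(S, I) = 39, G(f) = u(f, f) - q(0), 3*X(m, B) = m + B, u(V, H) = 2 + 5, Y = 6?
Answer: 139/3 ≈ 46.333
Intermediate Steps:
q(k) = 18 (q(k) = (6 + 6) + 6 = 12 + 6 = 18)
u(V, H) = 7
X(m, B) = B/3 + m/3 (X(m, B) = (m + B)/3 = (B + m)/3 = B/3 + m/3)
G(f) = -11 (G(f) = 7 - 1*18 = 7 - 18 = -11)
W(-5, G(8)) - X(10, -32) = 39 - ((⅓)*(-32) + (⅓)*10) = 39 - (-32/3 + 10/3) = 39 - 1*(-22/3) = 39 + 22/3 = 139/3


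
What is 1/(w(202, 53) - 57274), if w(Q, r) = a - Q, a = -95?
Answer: -1/57571 ≈ -1.7370e-5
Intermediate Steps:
w(Q, r) = -95 - Q
1/(w(202, 53) - 57274) = 1/((-95 - 1*202) - 57274) = 1/((-95 - 202) - 57274) = 1/(-297 - 57274) = 1/(-57571) = -1/57571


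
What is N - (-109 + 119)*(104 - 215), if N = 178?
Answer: 1288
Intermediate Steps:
N - (-109 + 119)*(104 - 215) = 178 - (-109 + 119)*(104 - 215) = 178 - 10*(-111) = 178 - 1*(-1110) = 178 + 1110 = 1288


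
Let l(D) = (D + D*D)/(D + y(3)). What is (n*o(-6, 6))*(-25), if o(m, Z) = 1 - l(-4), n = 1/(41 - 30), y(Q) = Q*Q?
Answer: 35/11 ≈ 3.1818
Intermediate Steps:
y(Q) = Q**2
n = 1/11 ≈ 0.090909
l(D) = (D + D**2)/(9 + D) (l(D) = (D + D*D)/(D + 3**2) = (D + D**2)/(D + 9) = (D + D**2)/(9 + D))
o(m, Z) = -7/5 (o(m, Z) = 1 - (-4)*(1 - 4)/(9 - 4) = 1 - (-4)*(-3)/5 = 1 - 1*12/5 = 1 - 12/5 = -7/5)
(n*o(-6, 6))*(-25) = ((1/11)*(-7/5))*(-25) = -7/55*(-25) = 35/11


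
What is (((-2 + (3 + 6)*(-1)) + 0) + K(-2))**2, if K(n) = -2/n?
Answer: 100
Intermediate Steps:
(((-2 + (3 + 6)*(-1)) + 0) + K(-2))**2 = (((-2 + (3 + 6)*(-1)) + 0) - 2/(-2))**2 = (((-2 + 9*(-1)) + 0) - 2*(-1/2))**2 = (((-2 - 9) + 0) + 1)**2 = ((-11 + 0) + 1)**2 = (-11 + 1)**2 = (-10)**2 = 100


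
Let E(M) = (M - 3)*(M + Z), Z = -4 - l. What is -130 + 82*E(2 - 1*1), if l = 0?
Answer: 362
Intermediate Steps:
Z = -4 (Z = -4 - 1*0 = -4 + 0 = -4)
E(M) = (-4 + M)*(-3 + M) (E(M) = (M - 3)*(M - 4) = (-3 + M)*(-4 + M) = (-4 + M)*(-3 + M))
-130 + 82*E(2 - 1*1) = -130 + 82*(12 + (2 - 1*1)**2 - 7*(2 - 1*1)) = -130 + 82*(12 + (2 - 1)**2 - 7*(2 - 1)) = -130 + 82*(12 + 1**2 - 7*1) = -130 + 82*(12 + 1 - 7) = -130 + 82*6 = -130 + 492 = 362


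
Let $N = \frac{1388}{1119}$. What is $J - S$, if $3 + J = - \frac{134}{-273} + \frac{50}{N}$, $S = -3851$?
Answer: $\frac{736779947}{189462} \approx 3888.8$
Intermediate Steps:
$N = \frac{1388}{1119}$ ($N = 1388 \cdot \frac{1}{1119} = \frac{1388}{1119} \approx 1.2404$)
$J = \frac{7161785}{189462}$ ($J = -3 + \left(- \frac{134}{-273} + \frac{50}{\frac{1388}{1119}}\right) = -3 + \left(\left(-134\right) \left(- \frac{1}{273}\right) + 50 \cdot \frac{1119}{1388}\right) = -3 + \left(\frac{134}{273} + \frac{27975}{694}\right) = -3 + \frac{7730171}{189462} = \frac{7161785}{189462} \approx 37.801$)
$J - S = \frac{7161785}{189462} - -3851 = \frac{7161785}{189462} + 3851 = \frac{736779947}{189462}$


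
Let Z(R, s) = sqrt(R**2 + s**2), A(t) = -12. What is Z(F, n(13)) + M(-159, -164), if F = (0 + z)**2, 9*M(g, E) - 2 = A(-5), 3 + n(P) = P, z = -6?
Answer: -10/9 + 2*sqrt(349) ≈ 36.252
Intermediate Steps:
n(P) = -3 + P
M(g, E) = -10/9 (M(g, E) = 2/9 + (1/9)*(-12) = 2/9 - 4/3 = -10/9)
F = 36 (F = (0 - 6)**2 = (-6)**2 = 36)
Z(F, n(13)) + M(-159, -164) = sqrt(36**2 + (-3 + 13)**2) - 10/9 = sqrt(1296 + 10**2) - 10/9 = sqrt(1296 + 100) - 10/9 = sqrt(1396) - 10/9 = 2*sqrt(349) - 10/9 = -10/9 + 2*sqrt(349)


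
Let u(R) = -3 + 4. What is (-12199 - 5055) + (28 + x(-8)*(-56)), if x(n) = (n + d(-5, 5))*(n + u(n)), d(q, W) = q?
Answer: -22322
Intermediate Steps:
u(R) = 1
x(n) = (1 + n)*(-5 + n) (x(n) = (n - 5)*(n + 1) = (-5 + n)*(1 + n) = (1 + n)*(-5 + n))
(-12199 - 5055) + (28 + x(-8)*(-56)) = (-12199 - 5055) + (28 + (-5 + (-8)**2 - 4*(-8))*(-56)) = -17254 + (28 + (-5 + 64 + 32)*(-56)) = -17254 + (28 + 91*(-56)) = -17254 + (28 - 5096) = -17254 - 5068 = -22322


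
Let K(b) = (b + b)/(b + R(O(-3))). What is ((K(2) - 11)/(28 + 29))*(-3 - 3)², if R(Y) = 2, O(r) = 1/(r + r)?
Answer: -120/19 ≈ -6.3158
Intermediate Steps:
O(r) = 1/(2*r)
K(b) = 2*b/(2 + b) (K(b) = (b + b)/(b + 2) = (2*b)/(2 + b) = 2*b/(2 + b))
((K(2) - 11)/(28 + 29))*(-3 - 3)² = ((2*2/(2 + 2) - 11)/(28 + 29))*(-3 - 3)² = ((2*2/4 - 11)/57)*(-6)² = ((2*2*(¼) - 11)*(1/57))*36 = ((1 - 11)*(1/57))*36 = -10*1/57*36 = -10/57*36 = -120/19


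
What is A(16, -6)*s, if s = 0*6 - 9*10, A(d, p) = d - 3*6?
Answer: 180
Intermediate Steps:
A(d, p) = -18 + d (A(d, p) = d - 18 = -18 + d)
s = -90 (s = 0 - 90 = -90)
A(16, -6)*s = (-18 + 16)*(-90) = -2*(-90) = 180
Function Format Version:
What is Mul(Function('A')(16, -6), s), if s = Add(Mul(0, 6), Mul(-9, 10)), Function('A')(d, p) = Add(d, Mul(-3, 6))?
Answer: 180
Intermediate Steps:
Function('A')(d, p) = Add(-18, d) (Function('A')(d, p) = Add(d, -18) = Add(-18, d))
s = -90 (s = Add(0, -90) = -90)
Mul(Function('A')(16, -6), s) = Mul(Add(-18, 16), -90) = Mul(-2, -90) = 180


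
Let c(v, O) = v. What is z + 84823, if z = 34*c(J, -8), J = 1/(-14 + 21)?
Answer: 593795/7 ≈ 84828.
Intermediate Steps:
J = ⅐ (J = 1/7 = ⅐ ≈ 0.14286)
z = 34/7 (z = 34*(⅐) = 34/7 ≈ 4.8571)
z + 84823 = 34/7 + 84823 = 593795/7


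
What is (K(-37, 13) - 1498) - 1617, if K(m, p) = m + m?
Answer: -3189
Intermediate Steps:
K(m, p) = 2*m
(K(-37, 13) - 1498) - 1617 = (2*(-37) - 1498) - 1617 = (-74 - 1498) - 1617 = -1572 - 1617 = -3189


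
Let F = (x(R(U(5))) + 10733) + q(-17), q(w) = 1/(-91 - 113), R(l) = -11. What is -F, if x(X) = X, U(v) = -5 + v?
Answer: -2187287/204 ≈ -10722.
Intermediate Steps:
q(w) = -1/204 (q(w) = 1/(-204) = -1/204)
F = 2187287/204 (F = (-11 + 10733) - 1/204 = 10722 - 1/204 = 2187287/204 ≈ 10722.)
-F = -1*2187287/204 = -2187287/204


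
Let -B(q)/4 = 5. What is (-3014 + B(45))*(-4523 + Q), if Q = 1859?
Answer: 8082576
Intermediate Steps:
B(q) = -20 (B(q) = -4*5 = -20)
(-3014 + B(45))*(-4523 + Q) = (-3014 - 20)*(-4523 + 1859) = -3034*(-2664) = 8082576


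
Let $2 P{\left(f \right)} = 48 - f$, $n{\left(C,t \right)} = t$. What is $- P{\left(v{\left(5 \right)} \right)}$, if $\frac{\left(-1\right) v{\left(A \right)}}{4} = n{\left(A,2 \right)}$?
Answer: $-28$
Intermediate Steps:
$v{\left(A \right)} = -8$ ($v{\left(A \right)} = \left(-4\right) 2 = -8$)
$P{\left(f \right)} = 24 - \frac{f}{2}$ ($P{\left(f \right)} = \frac{48 - f}{2} = 24 - \frac{f}{2}$)
$- P{\left(v{\left(5 \right)} \right)} = - (24 - -4) = - (24 + 4) = \left(-1\right) 28 = -28$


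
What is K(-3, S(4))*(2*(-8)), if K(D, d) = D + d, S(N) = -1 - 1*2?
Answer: 96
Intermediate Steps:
S(N) = -3 (S(N) = -1 - 2 = -3)
K(-3, S(4))*(2*(-8)) = (-3 - 3)*(2*(-8)) = -6*(-16) = 96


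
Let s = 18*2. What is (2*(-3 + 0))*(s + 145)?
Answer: -1086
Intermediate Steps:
s = 36
(2*(-3 + 0))*(s + 145) = (2*(-3 + 0))*(36 + 145) = (2*(-3))*181 = -6*181 = -1086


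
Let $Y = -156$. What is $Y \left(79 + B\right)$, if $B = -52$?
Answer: $-4212$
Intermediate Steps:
$Y \left(79 + B\right) = - 156 \left(79 - 52\right) = \left(-156\right) 27 = -4212$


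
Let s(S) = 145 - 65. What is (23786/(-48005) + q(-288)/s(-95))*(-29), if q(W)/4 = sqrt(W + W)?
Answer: 689794/48005 - 174*I/5 ≈ 14.369 - 34.8*I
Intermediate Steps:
s(S) = 80
q(W) = 4*sqrt(2)*sqrt(W) (q(W) = 4*sqrt(W + W) = 4*sqrt(2*W) = 4*(sqrt(2)*sqrt(W)) = 4*sqrt(2)*sqrt(W))
(23786/(-48005) + q(-288)/s(-95))*(-29) = (23786/(-48005) + (4*sqrt(2)*sqrt(-288))/80)*(-29) = (23786*(-1/48005) + (4*sqrt(2)*(12*I*sqrt(2)))*(1/80))*(-29) = (-23786/48005 + (96*I)*(1/80))*(-29) = (-23786/48005 + 6*I/5)*(-29) = 689794/48005 - 174*I/5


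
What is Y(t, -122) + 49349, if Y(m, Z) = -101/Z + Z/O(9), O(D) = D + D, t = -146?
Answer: 54178669/1098 ≈ 49343.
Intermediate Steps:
O(D) = 2*D
Y(m, Z) = -101/Z + Z/18 (Y(m, Z) = -101/Z + Z/((2*9)) = -101/Z + Z/18)
Y(t, -122) + 49349 = (-101/(-122) + (1/18)*(-122)) + 49349 = (-101*(-1/122) - 61/9) + 49349 = (101/122 - 61/9) + 49349 = -6533/1098 + 49349 = 54178669/1098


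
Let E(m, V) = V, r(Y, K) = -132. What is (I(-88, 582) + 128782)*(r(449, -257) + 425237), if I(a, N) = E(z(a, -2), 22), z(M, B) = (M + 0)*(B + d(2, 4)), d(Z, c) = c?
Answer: 54755224420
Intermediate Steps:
z(M, B) = M*(4 + B) (z(M, B) = (M + 0)*(B + 4) = M*(4 + B))
I(a, N) = 22
(I(-88, 582) + 128782)*(r(449, -257) + 425237) = (22 + 128782)*(-132 + 425237) = 128804*425105 = 54755224420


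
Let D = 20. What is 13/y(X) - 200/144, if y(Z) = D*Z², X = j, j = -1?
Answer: -133/180 ≈ -0.73889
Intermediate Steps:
X = -1
y(Z) = 20*Z²
13/y(X) - 200/144 = 13/((20*(-1)²)) - 200/144 = 13/((20*1)) - 200*1/144 = 13/20 - 25/18 = -133/180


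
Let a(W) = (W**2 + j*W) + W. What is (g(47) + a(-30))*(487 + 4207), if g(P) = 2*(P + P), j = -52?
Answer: 12288892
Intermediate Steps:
a(W) = W**2 - 51*W (a(W) = (W**2 - 52*W) + W = W**2 - 51*W)
g(P) = 4*P (g(P) = 2*(2*P) = 4*P)
(g(47) + a(-30))*(487 + 4207) = (4*47 - 30*(-51 - 30))*(487 + 4207) = (188 - 30*(-81))*4694 = (188 + 2430)*4694 = 2618*4694 = 12288892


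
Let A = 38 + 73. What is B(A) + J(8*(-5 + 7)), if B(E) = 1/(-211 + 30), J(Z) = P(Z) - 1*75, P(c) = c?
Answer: -10680/181 ≈ -59.005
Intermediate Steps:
A = 111
J(Z) = -75 + Z (J(Z) = Z - 1*75 = Z - 75 = -75 + Z)
B(E) = -1/181 (B(E) = 1/(-181) = -1/181)
B(A) + J(8*(-5 + 7)) = -1/181 + (-75 + 8*(-5 + 7)) = -1/181 + (-75 + 8*2) = -1/181 + (-75 + 16) = -1/181 - 59 = -10680/181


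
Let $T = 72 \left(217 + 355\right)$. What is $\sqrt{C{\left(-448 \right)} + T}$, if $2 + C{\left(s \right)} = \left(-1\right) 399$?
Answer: $\sqrt{40783} \approx 201.95$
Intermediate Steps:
$T = 41184$ ($T = 72 \cdot 572 = 41184$)
$C{\left(s \right)} = -401$ ($C{\left(s \right)} = -2 - 399 = -401$)
$\sqrt{C{\left(-448 \right)} + T} = \sqrt{-401 + 41184} = \sqrt{40783}$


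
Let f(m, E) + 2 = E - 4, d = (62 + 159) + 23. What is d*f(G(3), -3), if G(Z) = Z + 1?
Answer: -2196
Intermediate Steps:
G(Z) = 1 + Z
d = 244 (d = 221 + 23 = 244)
f(m, E) = -6 + E (f(m, E) = -2 + (E - 4) = -2 + (-4 + E) = -6 + E)
d*f(G(3), -3) = 244*(-6 - 3) = 244*(-9) = -2196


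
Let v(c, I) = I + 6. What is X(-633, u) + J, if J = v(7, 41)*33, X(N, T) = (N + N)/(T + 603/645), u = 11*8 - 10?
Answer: 8683277/5657 ≈ 1535.0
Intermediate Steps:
v(c, I) = 6 + I
u = 78 (u = 88 - 10 = 78)
X(N, T) = 2*N/(201/215 + T) (X(N, T) = (2*N)/(T + 603*(1/645)) = (2*N)/(T + 201/215) = (2*N)/(201/215 + T) = 2*N/(201/215 + T))
J = 1551 (J = (6 + 41)*33 = 47*33 = 1551)
X(-633, u) + J = 430*(-633)/(201 + 215*78) + 1551 = 430*(-633)/(201 + 16770) + 1551 = 430*(-633)/16971 + 1551 = 430*(-633)*(1/16971) + 1551 = -90730/5657 + 1551 = 8683277/5657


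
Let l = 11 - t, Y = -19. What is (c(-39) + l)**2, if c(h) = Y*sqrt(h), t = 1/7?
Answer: -684095/49 - 2888*I*sqrt(39)/7 ≈ -13961.0 - 2576.5*I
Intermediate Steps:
t = 1/7 ≈ 0.14286
c(h) = -19*sqrt(h)
l = 76/7 (l = 11 - 1*1/7 = 11 - 1/7 = 76/7 ≈ 10.857)
(c(-39) + l)**2 = (-19*I*sqrt(39) + 76/7)**2 = (76/7 - 19*I*sqrt(39))**2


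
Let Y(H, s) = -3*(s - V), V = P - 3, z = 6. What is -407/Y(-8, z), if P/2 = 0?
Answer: 407/27 ≈ 15.074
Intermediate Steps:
P = 0 (P = 2*0 = 0)
V = -3 (V = 0 - 3 = -3)
Y(H, s) = -9 - 3*s (Y(H, s) = -3*(s - 1*(-3)) = -3*(s + 3) = -3*(3 + s) = -9 - 3*s)
-407/Y(-8, z) = -407/(-9 - 3*6) = -407/(-9 - 18) = -407/(-27) = -407*(-1/27) = 407/27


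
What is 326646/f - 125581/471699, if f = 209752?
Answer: 63868862821/49469904324 ≈ 1.2911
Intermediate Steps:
326646/f - 125581/471699 = 326646/209752 - 125581/471699 = 326646*(1/209752) - 125581*1/471699 = 163323/104876 - 125581/471699 = 63868862821/49469904324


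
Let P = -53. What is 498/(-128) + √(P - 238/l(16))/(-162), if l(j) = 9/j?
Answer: -249/64 - I*√4285/486 ≈ -3.8906 - 0.13469*I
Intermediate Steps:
498/(-128) + √(P - 238/l(16))/(-162) = 498/(-128) + √(-53 - 238/(9/16))/(-162) = 498*(-1/128) + √(-53 - 238/(9*(1/16)))*(-1/162) = -249/64 + √(-53 - 238/9/16)*(-1/162) = -249/64 + √(-53 - 238*16/9)*(-1/162) = -249/64 + √(-53 - 3808/9)*(-1/162) = -249/64 + √(-4285/9)*(-1/162) = -249/64 + (I*√4285/3)*(-1/162) = -249/64 - I*√4285/486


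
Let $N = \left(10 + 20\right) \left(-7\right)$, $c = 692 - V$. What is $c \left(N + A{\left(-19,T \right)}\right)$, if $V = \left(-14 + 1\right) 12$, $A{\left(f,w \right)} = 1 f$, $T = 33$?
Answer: $-194192$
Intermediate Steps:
$A{\left(f,w \right)} = f$
$V = -156$ ($V = \left(-13\right) 12 = -156$)
$c = 848$ ($c = 692 - -156 = 692 + 156 = 848$)
$N = -210$ ($N = 30 \left(-7\right) = -210$)
$c \left(N + A{\left(-19,T \right)}\right) = 848 \left(-210 - 19\right) = 848 \left(-229\right) = -194192$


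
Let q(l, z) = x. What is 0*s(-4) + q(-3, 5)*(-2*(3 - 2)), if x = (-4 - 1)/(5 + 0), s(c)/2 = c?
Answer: 2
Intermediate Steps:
s(c) = 2*c
x = -1 (x = -5/5 = -5*⅕ = -1)
q(l, z) = -1
0*s(-4) + q(-3, 5)*(-2*(3 - 2)) = 0*(2*(-4)) - (-2)*(3 - 2) = 0*(-8) - (-2) = 0 - 1*(-2) = 0 + 2 = 2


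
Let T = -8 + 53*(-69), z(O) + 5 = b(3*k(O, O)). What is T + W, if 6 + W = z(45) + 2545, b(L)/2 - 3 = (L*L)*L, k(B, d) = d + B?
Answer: 39364875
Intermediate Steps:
k(B, d) = B + d
b(L) = 6 + 2*L**3 (b(L) = 6 + 2*((L*L)*L) = 6 + 2*(L**2*L) = 6 + 2*L**3)
z(O) = 1 + 432*O**3 (z(O) = -5 + (6 + 2*(3*(O + O))**3) = -5 + (6 + 2*(3*(2*O))**3) = -5 + (6 + 2*(6*O)**3) = -5 + (6 + 2*(216*O**3)) = -5 + (6 + 432*O**3) = 1 + 432*O**3)
T = -3665 (T = -8 - 3657 = -3665)
W = 39368540 (W = -6 + ((1 + 432*45**3) + 2545) = -6 + ((1 + 432*91125) + 2545) = -6 + ((1 + 39366000) + 2545) = -6 + (39366001 + 2545) = -6 + 39368546 = 39368540)
T + W = -3665 + 39368540 = 39364875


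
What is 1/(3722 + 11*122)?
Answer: 1/5064 ≈ 0.00019747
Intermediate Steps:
1/(3722 + 11*122) = 1/(3722 + 1342) = 1/5064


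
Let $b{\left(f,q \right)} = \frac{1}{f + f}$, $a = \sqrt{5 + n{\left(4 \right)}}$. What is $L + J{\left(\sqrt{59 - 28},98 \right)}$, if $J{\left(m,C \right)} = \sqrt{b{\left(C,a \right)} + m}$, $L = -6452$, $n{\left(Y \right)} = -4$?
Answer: $-6452 + \frac{\sqrt{1 + 196 \sqrt{31}}}{14} \approx -6449.6$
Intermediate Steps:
$a = 1$ ($a = \sqrt{5 - 4} = \sqrt{1} = 1$)
$b{\left(f,q \right)} = \frac{1}{2 f}$
$J{\left(m,C \right)} = \sqrt{m + \frac{1}{2 C}}$ ($J{\left(m,C \right)} = \sqrt{\frac{1}{2 C} + m} = \sqrt{m + \frac{1}{2 C}}$)
$L + J{\left(\sqrt{59 - 28},98 \right)} = -6452 + \frac{\sqrt{\frac{2}{98} + 4 \sqrt{59 - 28}}}{2} = -6452 + \frac{\sqrt{2 \cdot \frac{1}{98} + 4 \sqrt{31}}}{2} = -6452 + \frac{\sqrt{\frac{1}{49} + 4 \sqrt{31}}}{2}$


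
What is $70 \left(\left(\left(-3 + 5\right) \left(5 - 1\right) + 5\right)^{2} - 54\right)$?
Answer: $8050$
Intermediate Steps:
$70 \left(\left(\left(-3 + 5\right) \left(5 - 1\right) + 5\right)^{2} - 54\right) = 70 \left(\left(2 \cdot 4 + 5\right)^{2} - 54\right) = 70 \left(\left(8 + 5\right)^{2} - 54\right) = 70 \left(13^{2} - 54\right) = 70 \left(169 - 54\right) = 70 \cdot 115 = 8050$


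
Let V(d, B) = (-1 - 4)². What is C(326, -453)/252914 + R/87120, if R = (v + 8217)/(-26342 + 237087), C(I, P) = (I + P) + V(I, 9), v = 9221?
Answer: -467080083617/1160881861055400 ≈ -0.00040235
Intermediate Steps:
V(d, B) = 25 (V(d, B) = (-5)² = 25)
C(I, P) = 25 + I + P (C(I, P) = (I + P) + 25 = 25 + I + P)
R = 17438/210745 (R = (9221 + 8217)/(-26342 + 237087) = 17438/210745 ≈ 0.082745)
C(326, -453)/252914 + R/87120 = (25 + 326 - 453)/252914 + (17438/210745)/87120 = -102*1/252914 + (17438/210745)*(1/87120) = -51/126457 + 8719/9180052200 = -467080083617/1160881861055400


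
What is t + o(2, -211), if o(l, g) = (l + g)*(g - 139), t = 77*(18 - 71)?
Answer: 69069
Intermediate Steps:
t = -4081 (t = 77*(-53) = -4081)
o(l, g) = (-139 + g)*(g + l) (o(l, g) = (g + l)*(-139 + g) = (-139 + g)*(g + l))
t + o(2, -211) = -4081 + ((-211)² - 139*(-211) - 139*2 - 211*2) = -4081 + (44521 + 29329 - 278 - 422) = -4081 + 73150 = 69069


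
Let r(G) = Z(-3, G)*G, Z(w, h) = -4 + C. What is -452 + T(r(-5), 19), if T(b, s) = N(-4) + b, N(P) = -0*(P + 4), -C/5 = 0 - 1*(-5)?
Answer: -307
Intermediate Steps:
C = -25 (C = -5*(0 - 1*(-5)) = -5*(0 + 5) = -5*5 = -25)
N(P) = 0 (N(P) = -0*(4 + P) = -1*0 = 0)
Z(w, h) = -29 (Z(w, h) = -4 - 25 = -29)
r(G) = -29*G
T(b, s) = b (T(b, s) = 0 + b = b)
-452 + T(r(-5), 19) = -452 - 29*(-5) = -452 + 145 = -307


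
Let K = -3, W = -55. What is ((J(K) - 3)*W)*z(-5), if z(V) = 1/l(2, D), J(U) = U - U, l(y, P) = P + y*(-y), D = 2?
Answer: -165/2 ≈ -82.500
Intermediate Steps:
l(y, P) = P - y²
J(U) = 0
z(V) = -½ (z(V) = 1/(2 - 1*2²) = 1/(2 - 1*4) = 1/(2 - 4) = 1/(-2) = -½)
((J(K) - 3)*W)*z(-5) = ((0 - 3)*(-55))*(-½) = -3*(-55)*(-½) = 165*(-½) = -165/2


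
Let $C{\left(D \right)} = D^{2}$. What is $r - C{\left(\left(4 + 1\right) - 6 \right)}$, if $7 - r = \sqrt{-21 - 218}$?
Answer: $6 - i \sqrt{239} \approx 6.0 - 15.46 i$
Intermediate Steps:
$r = 7 - i \sqrt{239}$ ($r = 7 - \sqrt{-21 - 218} = 7 - \sqrt{-239} = 7 - i \sqrt{239} \approx 7.0 - 15.46 i$)
$r - C{\left(\left(4 + 1\right) - 6 \right)} = \left(7 - i \sqrt{239}\right) - \left(\left(4 + 1\right) - 6\right)^{2} = \left(7 - i \sqrt{239}\right) - \left(5 - 6\right)^{2} = \left(7 - i \sqrt{239}\right) - \left(-1\right)^{2} = \left(7 - i \sqrt{239}\right) - 1 = 6 - i \sqrt{239}$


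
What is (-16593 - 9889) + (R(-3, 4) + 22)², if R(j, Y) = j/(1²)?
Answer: -26121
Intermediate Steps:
R(j, Y) = j (R(j, Y) = j/1 = j*1 = j)
(-16593 - 9889) + (R(-3, 4) + 22)² = (-16593 - 9889) + (-3 + 22)² = -26482 + 19² = -26482 + 361 = -26121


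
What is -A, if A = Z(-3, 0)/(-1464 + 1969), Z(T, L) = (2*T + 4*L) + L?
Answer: 6/505 ≈ 0.011881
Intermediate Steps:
Z(T, L) = 2*T + 5*L
A = -6/505 (A = (2*(-3) + 5*0)/(-1464 + 1969) = (-6 + 0)/505 = -6*1/505 = -6/505 ≈ -0.011881)
-A = -1*(-6/505) = 6/505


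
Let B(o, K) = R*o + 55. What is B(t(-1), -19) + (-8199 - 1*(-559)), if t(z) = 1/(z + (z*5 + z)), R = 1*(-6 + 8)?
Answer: -53097/7 ≈ -7585.3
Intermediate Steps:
R = 2 (R = 1*2 = 2)
t(z) = 1/(7*z) (t(z) = 1/(z + (5*z + z)) = 1/(z + 6*z) = 1/(7*z))
B(o, K) = 55 + 2*o (B(o, K) = 2*o + 55 = 55 + 2*o)
B(t(-1), -19) + (-8199 - 1*(-559)) = (55 + 2*((1/7)/(-1))) + (-8199 - 1*(-559)) = (55 + 2*((1/7)*(-1))) + (-8199 + 559) = (55 + 2*(-1/7)) - 7640 = (55 - 2/7) - 7640 = 383/7 - 7640 = -53097/7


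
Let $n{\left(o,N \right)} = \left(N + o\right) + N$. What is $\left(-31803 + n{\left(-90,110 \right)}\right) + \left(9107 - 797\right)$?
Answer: $-23363$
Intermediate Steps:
$n{\left(o,N \right)} = o + 2 N$
$\left(-31803 + n{\left(-90,110 \right)}\right) + \left(9107 - 797\right) = \left(-31803 + \left(-90 + 2 \cdot 110\right)\right) + \left(9107 - 797\right) = \left(-31803 + \left(-90 + 220\right)\right) + 8310 = \left(-31803 + 130\right) + 8310 = -31673 + 8310 = -23363$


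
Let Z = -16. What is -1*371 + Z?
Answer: -387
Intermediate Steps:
-1*371 + Z = -1*371 - 16 = -371 - 16 = -387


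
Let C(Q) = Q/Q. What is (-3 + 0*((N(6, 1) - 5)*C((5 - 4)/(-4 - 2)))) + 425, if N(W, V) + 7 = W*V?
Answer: 422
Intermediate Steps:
N(W, V) = -7 + V*W (N(W, V) = -7 + W*V = -7 + V*W)
C(Q) = 1
(-3 + 0*((N(6, 1) - 5)*C((5 - 4)/(-4 - 2)))) + 425 = (-3 + 0*(((-7 + 1*6) - 5)*1)) + 425 = (-3 + 0*(((-7 + 6) - 5)*1)) + 425 = (-3 + 0*((-1 - 5)*1)) + 425 = (-3 + 0*(-6*1)) + 425 = (-3 + 0*(-6)) + 425 = (-3 + 0) + 425 = -3 + 425 = 422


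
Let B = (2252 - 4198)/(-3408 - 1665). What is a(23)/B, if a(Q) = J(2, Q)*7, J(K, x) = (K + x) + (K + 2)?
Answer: 147117/278 ≈ 529.20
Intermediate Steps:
B = 1946/5073 (B = -1946/(-5073) = -1946*(-1/5073) = 1946/5073 ≈ 0.38360)
J(K, x) = 2 + x + 2*K (J(K, x) = (K + x) + (2 + K) = 2 + x + 2*K)
a(Q) = 42 + 7*Q (a(Q) = (2 + Q + 2*2)*7 = (2 + Q + 4)*7 = (6 + Q)*7 = 42 + 7*Q)
a(23)/B = (42 + 7*23)/(1946/5073) = (42 + 161)*(5073/1946) = 203*(5073/1946) = 147117/278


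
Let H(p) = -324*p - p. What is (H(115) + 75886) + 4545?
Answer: 43056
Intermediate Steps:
H(p) = -325*p
(H(115) + 75886) + 4545 = (-325*115 + 75886) + 4545 = (-37375 + 75886) + 4545 = 38511 + 4545 = 43056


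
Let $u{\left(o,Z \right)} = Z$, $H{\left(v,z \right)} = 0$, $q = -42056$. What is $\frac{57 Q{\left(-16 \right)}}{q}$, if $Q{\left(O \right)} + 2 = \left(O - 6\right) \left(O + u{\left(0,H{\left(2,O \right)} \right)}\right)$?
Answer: $- \frac{1425}{3004} \approx -0.47437$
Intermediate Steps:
$Q{\left(O \right)} = -2 + O \left(-6 + O\right)$ ($Q{\left(O \right)} = -2 + \left(O - 6\right) \left(O + 0\right) = -2 + \left(-6 + O\right) O = -2 + O \left(-6 + O\right)$)
$\frac{57 Q{\left(-16 \right)}}{q} = \frac{57 \left(-2 + \left(-16\right)^{2} - -96\right)}{-42056} = 57 \left(-2 + 256 + 96\right) \left(- \frac{1}{42056}\right) = 57 \cdot 350 \left(- \frac{1}{42056}\right) = 19950 \left(- \frac{1}{42056}\right) = - \frac{1425}{3004}$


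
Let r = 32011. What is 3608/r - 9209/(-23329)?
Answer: 378960331/746784619 ≈ 0.50746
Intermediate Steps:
3608/r - 9209/(-23329) = 3608/32011 - 9209/(-23329) = 3608*(1/32011) - 9209*(-1/23329) = 3608/32011 + 9209/23329 = 378960331/746784619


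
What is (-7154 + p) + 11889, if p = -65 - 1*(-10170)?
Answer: 14840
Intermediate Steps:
p = 10105 (p = -65 + 10170 = 10105)
(-7154 + p) + 11889 = (-7154 + 10105) + 11889 = 2951 + 11889 = 14840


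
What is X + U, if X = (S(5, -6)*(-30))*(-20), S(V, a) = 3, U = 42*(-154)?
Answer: -4668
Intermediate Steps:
U = -6468
X = 1800 (X = (3*(-30))*(-20) = -90*(-20) = 1800)
X + U = 1800 - 6468 = -4668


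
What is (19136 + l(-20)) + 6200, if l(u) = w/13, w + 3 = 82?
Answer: 329447/13 ≈ 25342.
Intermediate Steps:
w = 79 (w = -3 + 82 = 79)
l(u) = 79/13
(19136 + l(-20)) + 6200 = (19136 + 79/13) + 6200 = 248847/13 + 6200 = 329447/13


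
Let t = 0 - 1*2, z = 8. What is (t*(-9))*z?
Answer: 144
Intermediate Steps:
t = -2 (t = 0 - 2 = -2)
(t*(-9))*z = -2*(-9)*8 = 18*8 = 144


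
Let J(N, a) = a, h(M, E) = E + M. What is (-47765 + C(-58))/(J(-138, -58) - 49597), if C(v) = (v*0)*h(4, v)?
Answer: 9553/9931 ≈ 0.96194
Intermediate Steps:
C(v) = 0 (C(v) = (v*0)*(v + 4) = 0*(4 + v) = 0)
(-47765 + C(-58))/(J(-138, -58) - 49597) = (-47765 + 0)/(-58 - 49597) = -47765/(-49655) = -47765*(-1/49655) = 9553/9931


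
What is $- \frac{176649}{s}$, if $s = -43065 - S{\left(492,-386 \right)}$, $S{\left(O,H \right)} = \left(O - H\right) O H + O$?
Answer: $- \frac{58883}{55566393} \approx -0.0010597$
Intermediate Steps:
$S{\left(O,H \right)} = O + H O \left(O - H\right)$ ($S{\left(O,H \right)} = O \left(O - H\right) H + O = H O \left(O - H\right) + O = O + H O \left(O - H\right)$)
$s = 166699179$ ($s = -43065 - 492 \left(1 - \left(-386\right)^{2} - 189912\right) = -43065 - 492 \left(1 - 148996 - 189912\right) = -43065 - 492 \left(-338907\right) = -43065 - -166742244 = -43065 + 166742244 = 166699179$)
$- \frac{176649}{s} = - \frac{176649}{166699179} = \left(-176649\right) \frac{1}{166699179} = - \frac{58883}{55566393}$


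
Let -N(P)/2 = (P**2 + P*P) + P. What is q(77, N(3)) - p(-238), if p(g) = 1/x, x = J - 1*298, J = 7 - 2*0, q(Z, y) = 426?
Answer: 123967/291 ≈ 426.00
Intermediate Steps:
N(P) = -4*P**2 - 2*P (N(P) = -2*((P**2 + P*P) + P) = -2*((P**2 + P**2) + P) = -2*(2*P**2 + P) = -2*(P + 2*P**2) = -4*P**2 - 2*P)
J = 7 (J = 7 + 0 = 7)
x = -291 (x = 7 - 1*298 = 7 - 298 = -291)
p(g) = -1/291 (p(g) = 1/(-291) = -1/291)
q(77, N(3)) - p(-238) = 426 - 1*(-1/291) = 426 + 1/291 = 123967/291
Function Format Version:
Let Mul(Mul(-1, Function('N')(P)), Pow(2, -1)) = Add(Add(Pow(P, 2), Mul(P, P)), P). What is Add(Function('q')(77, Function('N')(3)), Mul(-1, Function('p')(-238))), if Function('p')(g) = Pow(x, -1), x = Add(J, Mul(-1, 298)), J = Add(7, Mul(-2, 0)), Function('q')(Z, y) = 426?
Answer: Rational(123967, 291) ≈ 426.00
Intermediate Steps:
Function('N')(P) = Add(Mul(-4, Pow(P, 2)), Mul(-2, P)) (Function('N')(P) = Mul(-2, Add(Add(Pow(P, 2), Mul(P, P)), P)) = Mul(-2, Add(Add(Pow(P, 2), Pow(P, 2)), P)) = Mul(-2, Add(Mul(2, Pow(P, 2)), P)) = Mul(-2, Add(P, Mul(2, Pow(P, 2)))) = Add(Mul(-4, Pow(P, 2)), Mul(-2, P)))
J = 7 (J = Add(7, 0) = 7)
x = -291 (x = Add(7, Mul(-1, 298)) = Add(7, -298) = -291)
Function('p')(g) = Rational(-1, 291) (Function('p')(g) = Pow(-291, -1) = Rational(-1, 291))
Add(Function('q')(77, Function('N')(3)), Mul(-1, Function('p')(-238))) = Add(426, Mul(-1, Rational(-1, 291))) = Add(426, Rational(1, 291)) = Rational(123967, 291)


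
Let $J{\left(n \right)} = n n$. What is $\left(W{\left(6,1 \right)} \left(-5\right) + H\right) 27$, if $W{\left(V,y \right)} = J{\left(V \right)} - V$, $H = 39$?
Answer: $-2997$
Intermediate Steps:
$J{\left(n \right)} = n^{2}$
$W{\left(V,y \right)} = V^{2} - V$
$\left(W{\left(6,1 \right)} \left(-5\right) + H\right) 27 = \left(6 \left(-1 + 6\right) \left(-5\right) + 39\right) 27 = \left(6 \cdot 5 \left(-5\right) + 39\right) 27 = \left(30 \left(-5\right) + 39\right) 27 = \left(-150 + 39\right) 27 = \left(-111\right) 27 = -2997$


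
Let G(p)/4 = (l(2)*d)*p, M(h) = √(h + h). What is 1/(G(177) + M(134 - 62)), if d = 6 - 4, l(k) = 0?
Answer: 1/12 ≈ 0.083333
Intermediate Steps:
d = 2
M(h) = √2*√h (M(h) = √(2*h) = √2*√h)
G(p) = 0 (G(p) = 4*((0*2)*p) = 4*(0*p) = 4*0 = 0)
1/(G(177) + M(134 - 62)) = 1/(0 + √2*√(134 - 62)) = 1/(0 + √2*√72) = 1/(0 + √2*(6*√2)) = 1/(0 + 12) = 1/12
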